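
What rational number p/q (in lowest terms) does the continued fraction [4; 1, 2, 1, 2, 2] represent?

Start with 2.
2 + 1/(2/1) = 2 + 1/2 = 5/2
1 + 1/(5/2) = 1 + 2/5 = 7/5
2 + 1/(7/5) = 2 + 5/7 = 19/7
1 + 1/(19/7) = 1 + 7/19 = 26/19
4 + 1/(26/19) = 4 + 19/26 = 123/26

123/26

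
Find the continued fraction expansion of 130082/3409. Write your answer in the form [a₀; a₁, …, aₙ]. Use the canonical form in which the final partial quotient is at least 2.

Apply division with remainder until the remainder is 0:
130082 = 38·3409 + 540, so a_0 = 38
3409 = 6·540 + 169, so a_1 = 6
540 = 3·169 + 33, so a_2 = 3
169 = 5·33 + 4, so a_3 = 5
33 = 8·4 + 1, so a_4 = 8
4 = 4·1 + 0, so a_5 = 4

[38; 6, 3, 5, 8, 4]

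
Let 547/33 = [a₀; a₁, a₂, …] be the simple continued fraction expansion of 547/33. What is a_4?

1

547 ÷ 33 → quotient 16, remainder 19
33 ÷ 19 → quotient 1, remainder 14
19 ÷ 14 → quotient 1, remainder 5
14 ÷ 5 → quotient 2, remainder 4
5 ÷ 4 → quotient 1, remainder 1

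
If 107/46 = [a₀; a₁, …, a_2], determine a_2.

Repeatedly divide and take the remainder:
⌊107/46⌋ = 2, remainder 15
⌊46/15⌋ = 3, remainder 1
⌊15/1⌋ = 15, remainder 0

15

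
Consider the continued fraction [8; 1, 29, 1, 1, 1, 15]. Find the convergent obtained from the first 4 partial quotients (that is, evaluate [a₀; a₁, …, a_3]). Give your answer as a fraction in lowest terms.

Work from the innermost term outward:
Start with 1.
29 + 1/(1/1) = 29 + 1/1 = 30/1
1 + 1/(30/1) = 1 + 1/30 = 31/30
8 + 1/(31/30) = 8 + 30/31 = 278/31

278/31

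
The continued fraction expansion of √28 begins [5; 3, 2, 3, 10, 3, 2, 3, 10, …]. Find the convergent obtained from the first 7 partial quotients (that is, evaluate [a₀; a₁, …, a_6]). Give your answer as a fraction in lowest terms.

9403/1777

Use the convergent recurrence hₖ = aₖ·hₖ₋₁ + hₖ₋₂ (and likewise for the denominators kₖ):
a_0 = 5: 5/1
a_1 = 3: 16/3
a_2 = 2: 37/7
a_3 = 3: 127/24
a_4 = 10: 1307/247
a_5 = 3: 4048/765
a_6 = 2: 9403/1777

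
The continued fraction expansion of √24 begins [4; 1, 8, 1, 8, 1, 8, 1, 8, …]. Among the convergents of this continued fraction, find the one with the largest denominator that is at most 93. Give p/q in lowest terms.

436/89

List convergents until the denominator exceeds the bound:
a_0 = 4: 4/1  (≤ bound)
a_1 = 1: 5/1  (≤ bound)
a_2 = 8: 44/9  (≤ bound)
a_3 = 1: 49/10  (≤ bound)
a_4 = 8: 436/89  (≤ bound)
a_5 = 1: 485/99  (> 93, stop)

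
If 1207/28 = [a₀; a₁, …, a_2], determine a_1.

Run the Euclidean algorithm, recording each quotient:
1207 = 43·28 + 3, so a_0 = 43
28 = 9·3 + 1, so a_1 = 9

9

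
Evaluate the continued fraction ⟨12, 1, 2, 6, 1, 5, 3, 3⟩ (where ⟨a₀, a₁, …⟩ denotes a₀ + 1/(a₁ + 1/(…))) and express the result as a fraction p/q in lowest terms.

Starting at the tail and folding back:
Start with 3.
3 + 1/(3/1) = 3 + 1/3 = 10/3
5 + 1/(10/3) = 5 + 3/10 = 53/10
1 + 1/(53/10) = 1 + 10/53 = 63/53
6 + 1/(63/53) = 6 + 53/63 = 431/63
2 + 1/(431/63) = 2 + 63/431 = 925/431
1 + 1/(925/431) = 1 + 431/925 = 1356/925
12 + 1/(1356/925) = 12 + 925/1356 = 17197/1356

17197/1356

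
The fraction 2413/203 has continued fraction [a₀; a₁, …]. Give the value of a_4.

2413 = 11·203 + 180, so a_0 = 11
203 = 1·180 + 23, so a_1 = 1
180 = 7·23 + 19, so a_2 = 7
23 = 1·19 + 4, so a_3 = 1
19 = 4·4 + 3, so a_4 = 4

4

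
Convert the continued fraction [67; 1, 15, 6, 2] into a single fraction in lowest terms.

14267/210

a_0 = 67: 67/1
a_1 = 1: 68/1
a_2 = 15: 1087/16
a_3 = 6: 6590/97
a_4 = 2: 14267/210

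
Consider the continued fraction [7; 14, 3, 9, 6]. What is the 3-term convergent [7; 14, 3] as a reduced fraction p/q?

304/43

Start with 3.
14 + 1/(3/1) = 14 + 1/3 = 43/3
7 + 1/(43/3) = 7 + 3/43 = 304/43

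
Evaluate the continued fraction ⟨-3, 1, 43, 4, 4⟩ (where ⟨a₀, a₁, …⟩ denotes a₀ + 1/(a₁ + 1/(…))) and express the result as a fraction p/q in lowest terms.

-1521/752

Collapse the nested fraction from the inside out:
Start with 4.
4 + 1/(4/1) = 4 + 1/4 = 17/4
43 + 1/(17/4) = 43 + 4/17 = 735/17
1 + 1/(735/17) = 1 + 17/735 = 752/735
-3 + 1/(752/735) = -3 + 735/752 = -1521/752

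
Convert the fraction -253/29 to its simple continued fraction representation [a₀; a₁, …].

[-9; 3, 1, 1, 1, 2]

⌊-253/29⌋ = -9, remainder 8
⌊29/8⌋ = 3, remainder 5
⌊8/5⌋ = 1, remainder 3
⌊5/3⌋ = 1, remainder 2
⌊3/2⌋ = 1, remainder 1
⌊2/1⌋ = 2, remainder 0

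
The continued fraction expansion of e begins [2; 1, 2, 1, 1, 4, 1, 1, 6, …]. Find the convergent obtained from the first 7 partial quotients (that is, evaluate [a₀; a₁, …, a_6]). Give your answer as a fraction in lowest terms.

Start with 1.
4 + 1/(1/1) = 4 + 1/1 = 5/1
1 + 1/(5/1) = 1 + 1/5 = 6/5
1 + 1/(6/5) = 1 + 5/6 = 11/6
2 + 1/(11/6) = 2 + 6/11 = 28/11
1 + 1/(28/11) = 1 + 11/28 = 39/28
2 + 1/(39/28) = 2 + 28/39 = 106/39

106/39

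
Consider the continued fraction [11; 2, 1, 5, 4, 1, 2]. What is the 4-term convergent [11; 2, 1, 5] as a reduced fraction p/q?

a_0 = 11: 11/1
a_1 = 2: 23/2
a_2 = 1: 34/3
a_3 = 5: 193/17

193/17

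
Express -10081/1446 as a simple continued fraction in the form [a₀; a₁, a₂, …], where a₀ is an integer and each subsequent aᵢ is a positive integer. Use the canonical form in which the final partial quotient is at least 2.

[-7; 35, 3, 1, 2, 1, 2]

Run the Euclidean algorithm, recording each quotient:
-10081 = -7·1446 + 41, so a_0 = -7
1446 = 35·41 + 11, so a_1 = 35
41 = 3·11 + 8, so a_2 = 3
11 = 1·8 + 3, so a_3 = 1
8 = 2·3 + 2, so a_4 = 2
3 = 1·2 + 1, so a_5 = 1
2 = 2·1 + 0, so a_6 = 2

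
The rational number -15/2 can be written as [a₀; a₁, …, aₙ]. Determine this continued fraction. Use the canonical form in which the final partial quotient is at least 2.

[-8; 2]

Run the Euclidean algorithm, recording each quotient:
-15 ÷ 2 → quotient -8, remainder 1
2 ÷ 1 → quotient 2, remainder 0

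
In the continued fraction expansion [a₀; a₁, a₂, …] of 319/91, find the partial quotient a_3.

319 = 3·91 + 46, so a_0 = 3
91 = 1·46 + 45, so a_1 = 1
46 = 1·45 + 1, so a_2 = 1
45 = 45·1 + 0, so a_3 = 45

45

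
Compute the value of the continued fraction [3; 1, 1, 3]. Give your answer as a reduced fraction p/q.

Build up convergents one term at a time:
a_0 = 3: 3/1
a_1 = 1: 4/1
a_2 = 1: 7/2
a_3 = 3: 25/7

25/7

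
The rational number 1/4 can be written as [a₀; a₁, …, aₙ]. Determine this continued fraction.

[0; 4]

Run the Euclidean algorithm, recording each quotient:
⌊1/4⌋ = 0, remainder 1
⌊4/1⌋ = 4, remainder 0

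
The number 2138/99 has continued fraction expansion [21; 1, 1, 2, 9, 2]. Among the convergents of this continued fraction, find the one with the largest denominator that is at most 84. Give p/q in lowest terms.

List convergents until the denominator exceeds the bound:
a_0 = 21: 21/1  (≤ bound)
a_1 = 1: 22/1  (≤ bound)
a_2 = 1: 43/2  (≤ bound)
a_3 = 2: 108/5  (≤ bound)
a_4 = 9: 1015/47  (≤ bound)
a_5 = 2: 2138/99  (> 84, stop)

1015/47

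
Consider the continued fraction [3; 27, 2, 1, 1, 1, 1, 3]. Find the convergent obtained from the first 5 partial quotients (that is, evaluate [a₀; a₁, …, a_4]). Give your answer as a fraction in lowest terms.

Start with 1.
1 + 1/(1/1) = 1 + 1/1 = 2/1
2 + 1/(2/1) = 2 + 1/2 = 5/2
27 + 1/(5/2) = 27 + 2/5 = 137/5
3 + 1/(137/5) = 3 + 5/137 = 416/137

416/137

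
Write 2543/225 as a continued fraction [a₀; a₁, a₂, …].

[11; 3, 3, 4, 5]

Apply division with remainder until the remainder is 0:
2543 = 11·225 + 68, so a_0 = 11
225 = 3·68 + 21, so a_1 = 3
68 = 3·21 + 5, so a_2 = 3
21 = 4·5 + 1, so a_3 = 4
5 = 5·1 + 0, so a_4 = 5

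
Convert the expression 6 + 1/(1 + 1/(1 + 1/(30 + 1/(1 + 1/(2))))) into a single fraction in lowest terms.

a_0 = 6: 6/1
a_1 = 1: 7/1
a_2 = 1: 13/2
a_3 = 30: 397/61
a_4 = 1: 410/63
a_5 = 2: 1217/187

1217/187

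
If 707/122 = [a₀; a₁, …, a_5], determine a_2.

3

707 = 5·122 + 97, so a_0 = 5
122 = 1·97 + 25, so a_1 = 1
97 = 3·25 + 22, so a_2 = 3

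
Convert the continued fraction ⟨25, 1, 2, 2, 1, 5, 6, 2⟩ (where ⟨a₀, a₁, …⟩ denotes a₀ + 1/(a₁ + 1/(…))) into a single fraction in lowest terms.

19559/761

a_0 = 25: 25/1
a_1 = 1: 26/1
a_2 = 2: 77/3
a_3 = 2: 180/7
a_4 = 1: 257/10
a_5 = 5: 1465/57
a_6 = 6: 9047/352
a_7 = 2: 19559/761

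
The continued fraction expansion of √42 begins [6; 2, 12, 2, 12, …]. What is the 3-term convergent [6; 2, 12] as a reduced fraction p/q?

Build up convergents one term at a time:
a_0 = 6: 6/1
a_1 = 2: 13/2
a_2 = 12: 162/25

162/25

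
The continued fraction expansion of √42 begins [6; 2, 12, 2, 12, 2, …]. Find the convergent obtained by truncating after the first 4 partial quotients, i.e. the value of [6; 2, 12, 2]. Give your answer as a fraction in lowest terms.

337/52

Compute successive convergents:
a_0 = 6: 6/1
a_1 = 2: 13/2
a_2 = 12: 162/25
a_3 = 2: 337/52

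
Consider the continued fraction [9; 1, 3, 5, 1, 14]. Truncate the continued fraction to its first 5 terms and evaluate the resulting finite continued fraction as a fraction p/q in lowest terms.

244/25

a_0 = 9: 9/1
a_1 = 1: 10/1
a_2 = 3: 39/4
a_3 = 5: 205/21
a_4 = 1: 244/25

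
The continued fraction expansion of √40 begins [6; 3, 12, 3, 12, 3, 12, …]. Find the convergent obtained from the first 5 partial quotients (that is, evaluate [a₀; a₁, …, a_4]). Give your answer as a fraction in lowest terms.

Use the convergent recurrence hₖ = aₖ·hₖ₋₁ + hₖ₋₂ (and likewise for the denominators kₖ):
a_0 = 6: 6/1
a_1 = 3: 19/3
a_2 = 12: 234/37
a_3 = 3: 721/114
a_4 = 12: 8886/1405

8886/1405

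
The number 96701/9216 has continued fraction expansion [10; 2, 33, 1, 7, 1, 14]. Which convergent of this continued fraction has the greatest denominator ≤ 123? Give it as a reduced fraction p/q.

724/69

a_0 = 10: 10/1  (≤ bound)
a_1 = 2: 21/2  (≤ bound)
a_2 = 33: 703/67  (≤ bound)
a_3 = 1: 724/69  (≤ bound)
a_4 = 7: 5771/550  (> 123, stop)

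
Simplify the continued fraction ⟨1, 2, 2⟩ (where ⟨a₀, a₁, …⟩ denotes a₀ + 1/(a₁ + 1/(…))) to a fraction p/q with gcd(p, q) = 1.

7/5

Start with 2.
2 + 1/(2/1) = 2 + 1/2 = 5/2
1 + 1/(5/2) = 1 + 2/5 = 7/5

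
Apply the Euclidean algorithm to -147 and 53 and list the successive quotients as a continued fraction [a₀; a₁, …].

[-3; 4, 2, 2, 2]

Repeatedly divide and take the remainder:
⌊-147/53⌋ = -3, remainder 12
⌊53/12⌋ = 4, remainder 5
⌊12/5⌋ = 2, remainder 2
⌊5/2⌋ = 2, remainder 1
⌊2/1⌋ = 2, remainder 0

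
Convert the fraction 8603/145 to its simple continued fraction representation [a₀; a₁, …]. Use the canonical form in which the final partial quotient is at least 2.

[59; 3, 48]

8603 = 59·145 + 48, so a_0 = 59
145 = 3·48 + 1, so a_1 = 3
48 = 48·1 + 0, so a_2 = 48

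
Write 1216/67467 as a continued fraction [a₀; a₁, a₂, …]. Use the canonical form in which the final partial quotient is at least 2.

[0; 55, 2, 13, 1, 41]

Apply division with remainder until the remainder is 0:
1216 = 0·67467 + 1216, so a_0 = 0
67467 = 55·1216 + 587, so a_1 = 55
1216 = 2·587 + 42, so a_2 = 2
587 = 13·42 + 41, so a_3 = 13
42 = 1·41 + 1, so a_4 = 1
41 = 41·1 + 0, so a_5 = 41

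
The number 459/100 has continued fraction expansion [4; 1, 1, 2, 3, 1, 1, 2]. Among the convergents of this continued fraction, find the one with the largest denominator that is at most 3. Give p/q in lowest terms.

9/2

a_0 = 4: 4/1  (≤ bound)
a_1 = 1: 5/1  (≤ bound)
a_2 = 1: 9/2  (≤ bound)
a_3 = 2: 23/5  (> 3, stop)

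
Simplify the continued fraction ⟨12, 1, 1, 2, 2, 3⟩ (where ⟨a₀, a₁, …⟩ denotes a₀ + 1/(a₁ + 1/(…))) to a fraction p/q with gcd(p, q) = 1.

Start with 3.
2 + 1/(3/1) = 2 + 1/3 = 7/3
2 + 1/(7/3) = 2 + 3/7 = 17/7
1 + 1/(17/7) = 1 + 7/17 = 24/17
1 + 1/(24/17) = 1 + 17/24 = 41/24
12 + 1/(41/24) = 12 + 24/41 = 516/41

516/41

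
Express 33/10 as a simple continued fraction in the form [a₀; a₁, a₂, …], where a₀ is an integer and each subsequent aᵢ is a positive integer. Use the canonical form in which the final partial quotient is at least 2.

Run the Euclidean algorithm, recording each quotient:
33 ÷ 10 → quotient 3, remainder 3
10 ÷ 3 → quotient 3, remainder 1
3 ÷ 1 → quotient 3, remainder 0

[3; 3, 3]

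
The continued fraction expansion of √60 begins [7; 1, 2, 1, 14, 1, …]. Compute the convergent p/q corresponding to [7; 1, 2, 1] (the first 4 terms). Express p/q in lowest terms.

31/4

a_0 = 7: 7/1
a_1 = 1: 8/1
a_2 = 2: 23/3
a_3 = 1: 31/4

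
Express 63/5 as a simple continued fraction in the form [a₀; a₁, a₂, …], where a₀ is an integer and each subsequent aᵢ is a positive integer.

[12; 1, 1, 2]

63 ÷ 5 → quotient 12, remainder 3
5 ÷ 3 → quotient 1, remainder 2
3 ÷ 2 → quotient 1, remainder 1
2 ÷ 1 → quotient 2, remainder 0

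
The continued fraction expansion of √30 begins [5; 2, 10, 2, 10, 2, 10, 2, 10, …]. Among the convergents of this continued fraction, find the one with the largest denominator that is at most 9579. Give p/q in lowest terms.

List convergents until the denominator exceeds the bound:
a_0 = 5: 5/1  (≤ bound)
a_1 = 2: 11/2  (≤ bound)
a_2 = 10: 115/21  (≤ bound)
a_3 = 2: 241/44  (≤ bound)
a_4 = 10: 2525/461  (≤ bound)
a_5 = 2: 5291/966  (≤ bound)
a_6 = 10: 55435/10121  (> 9579, stop)

5291/966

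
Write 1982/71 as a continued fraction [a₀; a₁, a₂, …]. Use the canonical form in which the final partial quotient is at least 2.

[27; 1, 10, 1, 5]

1982 ÷ 71 → quotient 27, remainder 65
71 ÷ 65 → quotient 1, remainder 6
65 ÷ 6 → quotient 10, remainder 5
6 ÷ 5 → quotient 1, remainder 1
5 ÷ 1 → quotient 5, remainder 0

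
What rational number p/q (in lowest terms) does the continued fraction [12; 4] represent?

49/4

Build up convergents one term at a time:
a_0 = 12: 12/1
a_1 = 4: 49/4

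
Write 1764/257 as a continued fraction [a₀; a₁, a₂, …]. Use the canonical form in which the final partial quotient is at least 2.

⌊1764/257⌋ = 6, remainder 222
⌊257/222⌋ = 1, remainder 35
⌊222/35⌋ = 6, remainder 12
⌊35/12⌋ = 2, remainder 11
⌊12/11⌋ = 1, remainder 1
⌊11/1⌋ = 11, remainder 0

[6; 1, 6, 2, 1, 11]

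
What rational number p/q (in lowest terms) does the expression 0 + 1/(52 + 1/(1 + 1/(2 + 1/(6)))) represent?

a_0 = 0: 0/1
a_1 = 52: 1/52
a_2 = 1: 1/53
a_3 = 2: 3/158
a_4 = 6: 19/1001

19/1001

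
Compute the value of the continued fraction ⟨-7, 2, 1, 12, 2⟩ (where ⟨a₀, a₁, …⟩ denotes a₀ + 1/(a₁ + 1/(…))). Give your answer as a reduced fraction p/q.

Build up convergents one term at a time:
a_0 = -7: -7/1
a_1 = 2: -13/2
a_2 = 1: -20/3
a_3 = 12: -253/38
a_4 = 2: -526/79

-526/79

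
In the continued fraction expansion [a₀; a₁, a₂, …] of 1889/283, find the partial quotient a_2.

Apply division with remainder until the remainder is 0:
⌊1889/283⌋ = 6, remainder 191
⌊283/191⌋ = 1, remainder 92
⌊191/92⌋ = 2, remainder 7

2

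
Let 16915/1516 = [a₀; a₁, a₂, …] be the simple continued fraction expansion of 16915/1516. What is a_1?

6

Apply division with remainder until the remainder is 0:
16915 = 11·1516 + 239, so a_0 = 11
1516 = 6·239 + 82, so a_1 = 6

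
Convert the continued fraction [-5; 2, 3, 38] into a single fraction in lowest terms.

Use the convergent recurrence hₖ = aₖ·hₖ₋₁ + hₖ₋₂ (and likewise for the denominators kₖ):
a_0 = -5: -5/1
a_1 = 2: -9/2
a_2 = 3: -32/7
a_3 = 38: -1225/268

-1225/268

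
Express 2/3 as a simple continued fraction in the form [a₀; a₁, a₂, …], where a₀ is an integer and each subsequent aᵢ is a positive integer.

Run the Euclidean algorithm, recording each quotient:
2 ÷ 3 → quotient 0, remainder 2
3 ÷ 2 → quotient 1, remainder 1
2 ÷ 1 → quotient 2, remainder 0

[0; 1, 2]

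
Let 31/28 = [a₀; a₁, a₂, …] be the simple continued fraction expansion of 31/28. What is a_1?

⌊31/28⌋ = 1, remainder 3
⌊28/3⌋ = 9, remainder 1

9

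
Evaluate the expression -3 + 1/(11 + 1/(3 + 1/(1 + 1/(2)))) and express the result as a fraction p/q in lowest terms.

Start with 2.
1 + 1/(2/1) = 1 + 1/2 = 3/2
3 + 1/(3/2) = 3 + 2/3 = 11/3
11 + 1/(11/3) = 11 + 3/11 = 124/11
-3 + 1/(124/11) = -3 + 11/124 = -361/124

-361/124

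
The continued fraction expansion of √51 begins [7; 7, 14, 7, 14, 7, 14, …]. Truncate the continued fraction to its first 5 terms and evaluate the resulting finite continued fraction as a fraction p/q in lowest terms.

70693/9899

Build up convergents one term at a time:
a_0 = 7: 7/1
a_1 = 7: 50/7
a_2 = 14: 707/99
a_3 = 7: 4999/700
a_4 = 14: 70693/9899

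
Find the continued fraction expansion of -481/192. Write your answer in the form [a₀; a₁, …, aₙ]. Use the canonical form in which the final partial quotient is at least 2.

-481 ÷ 192 → quotient -3, remainder 95
192 ÷ 95 → quotient 2, remainder 2
95 ÷ 2 → quotient 47, remainder 1
2 ÷ 1 → quotient 2, remainder 0

[-3; 2, 47, 2]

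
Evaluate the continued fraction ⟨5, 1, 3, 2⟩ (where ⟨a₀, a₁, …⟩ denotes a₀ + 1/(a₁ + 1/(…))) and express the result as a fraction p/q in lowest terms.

52/9

a_0 = 5: 5/1
a_1 = 1: 6/1
a_2 = 3: 23/4
a_3 = 2: 52/9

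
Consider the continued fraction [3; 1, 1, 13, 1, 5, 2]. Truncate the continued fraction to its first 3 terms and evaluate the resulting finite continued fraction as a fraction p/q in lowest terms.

7/2

Collapse the nested fraction from the inside out:
Start with 1.
1 + 1/(1/1) = 1 + 1/1 = 2/1
3 + 1/(2/1) = 3 + 1/2 = 7/2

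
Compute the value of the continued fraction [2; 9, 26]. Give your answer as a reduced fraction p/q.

496/235

Start with 26.
9 + 1/(26/1) = 9 + 1/26 = 235/26
2 + 1/(235/26) = 2 + 26/235 = 496/235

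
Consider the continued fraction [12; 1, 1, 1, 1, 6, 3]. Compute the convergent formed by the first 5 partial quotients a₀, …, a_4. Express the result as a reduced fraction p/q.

Start with 1.
1 + 1/(1/1) = 1 + 1/1 = 2/1
1 + 1/(2/1) = 1 + 1/2 = 3/2
1 + 1/(3/2) = 1 + 2/3 = 5/3
12 + 1/(5/3) = 12 + 3/5 = 63/5

63/5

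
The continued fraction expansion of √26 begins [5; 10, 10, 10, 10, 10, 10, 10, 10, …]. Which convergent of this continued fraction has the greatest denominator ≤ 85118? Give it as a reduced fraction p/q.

52525/10301

a_0 = 5: 5/1  (≤ bound)
a_1 = 10: 51/10  (≤ bound)
a_2 = 10: 515/101  (≤ bound)
a_3 = 10: 5201/1020  (≤ bound)
a_4 = 10: 52525/10301  (≤ bound)
a_5 = 10: 530451/104030  (> 85118, stop)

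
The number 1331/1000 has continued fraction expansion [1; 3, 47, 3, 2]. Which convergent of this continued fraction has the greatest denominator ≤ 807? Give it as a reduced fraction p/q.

571/429

List convergents until the denominator exceeds the bound:
a_0 = 1: 1/1  (≤ bound)
a_1 = 3: 4/3  (≤ bound)
a_2 = 47: 189/142  (≤ bound)
a_3 = 3: 571/429  (≤ bound)
a_4 = 2: 1331/1000  (> 807, stop)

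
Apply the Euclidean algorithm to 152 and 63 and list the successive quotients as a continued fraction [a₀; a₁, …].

Apply division with remainder until the remainder is 0:
152 ÷ 63 → quotient 2, remainder 26
63 ÷ 26 → quotient 2, remainder 11
26 ÷ 11 → quotient 2, remainder 4
11 ÷ 4 → quotient 2, remainder 3
4 ÷ 3 → quotient 1, remainder 1
3 ÷ 1 → quotient 3, remainder 0

[2; 2, 2, 2, 1, 3]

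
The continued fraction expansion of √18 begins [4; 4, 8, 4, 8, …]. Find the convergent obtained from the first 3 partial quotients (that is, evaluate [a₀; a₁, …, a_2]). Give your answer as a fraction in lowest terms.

Use the convergent recurrence hₖ = aₖ·hₖ₋₁ + hₖ₋₂ (and likewise for the denominators kₖ):
a_0 = 4: 4/1
a_1 = 4: 17/4
a_2 = 8: 140/33

140/33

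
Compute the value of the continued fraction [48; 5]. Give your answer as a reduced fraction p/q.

241/5

Use the convergent recurrence hₖ = aₖ·hₖ₋₁ + hₖ₋₂ (and likewise for the denominators kₖ):
a_0 = 48: 48/1
a_1 = 5: 241/5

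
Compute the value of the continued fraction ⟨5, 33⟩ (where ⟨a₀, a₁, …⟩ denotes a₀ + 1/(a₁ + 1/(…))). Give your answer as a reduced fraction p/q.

Start with 33.
5 + 1/(33/1) = 5 + 1/33 = 166/33

166/33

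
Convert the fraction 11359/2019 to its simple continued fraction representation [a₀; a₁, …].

[5; 1, 1, 1, 2, 14, 2, 8]

11359 ÷ 2019 → quotient 5, remainder 1264
2019 ÷ 1264 → quotient 1, remainder 755
1264 ÷ 755 → quotient 1, remainder 509
755 ÷ 509 → quotient 1, remainder 246
509 ÷ 246 → quotient 2, remainder 17
246 ÷ 17 → quotient 14, remainder 8
17 ÷ 8 → quotient 2, remainder 1
8 ÷ 1 → quotient 8, remainder 0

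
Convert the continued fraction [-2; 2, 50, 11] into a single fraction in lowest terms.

-1675/1113

a_0 = -2: -2/1
a_1 = 2: -3/2
a_2 = 50: -152/101
a_3 = 11: -1675/1113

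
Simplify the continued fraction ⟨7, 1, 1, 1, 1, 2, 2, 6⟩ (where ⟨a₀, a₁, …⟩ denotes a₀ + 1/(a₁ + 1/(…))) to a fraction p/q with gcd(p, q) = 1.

a_0 = 7: 7/1
a_1 = 1: 8/1
a_2 = 1: 15/2
a_3 = 1: 23/3
a_4 = 1: 38/5
a_5 = 2: 99/13
a_6 = 2: 236/31
a_7 = 6: 1515/199

1515/199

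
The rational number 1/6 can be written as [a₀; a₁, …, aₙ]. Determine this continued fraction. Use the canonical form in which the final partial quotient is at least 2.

Repeatedly divide and take the remainder:
1 = 0·6 + 1, so a_0 = 0
6 = 6·1 + 0, so a_1 = 6

[0; 6]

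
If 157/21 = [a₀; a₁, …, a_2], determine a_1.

2

Run the Euclidean algorithm, recording each quotient:
157 = 7·21 + 10, so a_0 = 7
21 = 2·10 + 1, so a_1 = 2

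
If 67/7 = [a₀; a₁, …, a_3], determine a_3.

Repeatedly divide and take the remainder:
⌊67/7⌋ = 9, remainder 4
⌊7/4⌋ = 1, remainder 3
⌊4/3⌋ = 1, remainder 1
⌊3/1⌋ = 3, remainder 0

3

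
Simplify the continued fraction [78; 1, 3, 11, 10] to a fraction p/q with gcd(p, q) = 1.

35755/454

Use the convergent recurrence hₖ = aₖ·hₖ₋₁ + hₖ₋₂ (and likewise for the denominators kₖ):
a_0 = 78: 78/1
a_1 = 1: 79/1
a_2 = 3: 315/4
a_3 = 11: 3544/45
a_4 = 10: 35755/454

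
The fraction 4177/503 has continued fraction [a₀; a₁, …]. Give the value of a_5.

2

4177 ÷ 503 → quotient 8, remainder 153
503 ÷ 153 → quotient 3, remainder 44
153 ÷ 44 → quotient 3, remainder 21
44 ÷ 21 → quotient 2, remainder 2
21 ÷ 2 → quotient 10, remainder 1
2 ÷ 1 → quotient 2, remainder 0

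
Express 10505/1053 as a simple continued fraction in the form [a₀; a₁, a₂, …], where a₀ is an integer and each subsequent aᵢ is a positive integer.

[9; 1, 41, 8, 3]

⌊10505/1053⌋ = 9, remainder 1028
⌊1053/1028⌋ = 1, remainder 25
⌊1028/25⌋ = 41, remainder 3
⌊25/3⌋ = 8, remainder 1
⌊3/1⌋ = 3, remainder 0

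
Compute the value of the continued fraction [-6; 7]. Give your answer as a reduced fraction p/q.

-41/7

Starting at the tail and folding back:
Start with 7.
-6 + 1/(7/1) = -6 + 1/7 = -41/7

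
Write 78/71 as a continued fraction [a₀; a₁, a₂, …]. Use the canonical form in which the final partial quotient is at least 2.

Repeatedly divide and take the remainder:
⌊78/71⌋ = 1, remainder 7
⌊71/7⌋ = 10, remainder 1
⌊7/1⌋ = 7, remainder 0

[1; 10, 7]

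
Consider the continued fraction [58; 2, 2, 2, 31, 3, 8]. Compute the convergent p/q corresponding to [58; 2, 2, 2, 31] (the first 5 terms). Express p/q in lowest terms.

a_0 = 58: 58/1
a_1 = 2: 117/2
a_2 = 2: 292/5
a_3 = 2: 701/12
a_4 = 31: 22023/377

22023/377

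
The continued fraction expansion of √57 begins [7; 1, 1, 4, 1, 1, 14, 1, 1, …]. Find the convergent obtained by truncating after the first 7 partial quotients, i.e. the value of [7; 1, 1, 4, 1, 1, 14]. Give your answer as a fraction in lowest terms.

2197/291

Starting at the tail and folding back:
Start with 14.
1 + 1/(14/1) = 1 + 1/14 = 15/14
1 + 1/(15/14) = 1 + 14/15 = 29/15
4 + 1/(29/15) = 4 + 15/29 = 131/29
1 + 1/(131/29) = 1 + 29/131 = 160/131
1 + 1/(160/131) = 1 + 131/160 = 291/160
7 + 1/(291/160) = 7 + 160/291 = 2197/291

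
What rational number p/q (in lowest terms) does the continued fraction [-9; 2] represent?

a_0 = -9: -9/1
a_1 = 2: -17/2

-17/2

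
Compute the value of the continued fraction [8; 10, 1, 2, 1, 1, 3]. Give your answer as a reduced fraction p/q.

a_0 = 8: 8/1
a_1 = 10: 81/10
a_2 = 1: 89/11
a_3 = 2: 259/32
a_4 = 1: 348/43
a_5 = 1: 607/75
a_6 = 3: 2169/268

2169/268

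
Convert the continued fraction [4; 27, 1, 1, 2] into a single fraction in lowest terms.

Collapse the nested fraction from the inside out:
Start with 2.
1 + 1/(2/1) = 1 + 1/2 = 3/2
1 + 1/(3/2) = 1 + 2/3 = 5/3
27 + 1/(5/3) = 27 + 3/5 = 138/5
4 + 1/(138/5) = 4 + 5/138 = 557/138

557/138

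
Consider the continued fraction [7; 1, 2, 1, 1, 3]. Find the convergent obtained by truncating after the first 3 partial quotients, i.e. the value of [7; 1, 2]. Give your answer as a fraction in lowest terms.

Collapse the nested fraction from the inside out:
Start with 2.
1 + 1/(2/1) = 1 + 1/2 = 3/2
7 + 1/(3/2) = 7 + 2/3 = 23/3

23/3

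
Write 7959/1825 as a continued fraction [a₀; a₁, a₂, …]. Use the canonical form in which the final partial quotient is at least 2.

7959 = 4·1825 + 659, so a_0 = 4
1825 = 2·659 + 507, so a_1 = 2
659 = 1·507 + 152, so a_2 = 1
507 = 3·152 + 51, so a_3 = 3
152 = 2·51 + 50, so a_4 = 2
51 = 1·50 + 1, so a_5 = 1
50 = 50·1 + 0, so a_6 = 50

[4; 2, 1, 3, 2, 1, 50]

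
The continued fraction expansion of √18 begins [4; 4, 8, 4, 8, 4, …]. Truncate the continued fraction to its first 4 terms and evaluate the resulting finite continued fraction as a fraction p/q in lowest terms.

a_0 = 4: 4/1
a_1 = 4: 17/4
a_2 = 8: 140/33
a_3 = 4: 577/136

577/136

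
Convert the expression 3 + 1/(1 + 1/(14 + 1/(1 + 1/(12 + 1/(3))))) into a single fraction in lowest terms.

a_0 = 3: 3/1
a_1 = 1: 4/1
a_2 = 14: 59/15
a_3 = 1: 63/16
a_4 = 12: 815/207
a_5 = 3: 2508/637

2508/637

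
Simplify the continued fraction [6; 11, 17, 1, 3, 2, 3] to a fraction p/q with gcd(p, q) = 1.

Build up convergents one term at a time:
a_0 = 6: 6/1
a_1 = 11: 67/11
a_2 = 17: 1145/188
a_3 = 1: 1212/199
a_4 = 3: 4781/785
a_5 = 2: 10774/1769
a_6 = 3: 37103/6092

37103/6092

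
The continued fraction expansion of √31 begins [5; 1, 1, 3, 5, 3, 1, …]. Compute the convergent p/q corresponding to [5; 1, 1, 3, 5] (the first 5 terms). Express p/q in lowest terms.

206/37

a_0 = 5: 5/1
a_1 = 1: 6/1
a_2 = 1: 11/2
a_3 = 3: 39/7
a_4 = 5: 206/37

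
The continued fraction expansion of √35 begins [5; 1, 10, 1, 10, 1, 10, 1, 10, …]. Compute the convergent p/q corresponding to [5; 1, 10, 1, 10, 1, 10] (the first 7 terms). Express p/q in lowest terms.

9235/1561

Start with 10.
1 + 1/(10/1) = 1 + 1/10 = 11/10
10 + 1/(11/10) = 10 + 10/11 = 120/11
1 + 1/(120/11) = 1 + 11/120 = 131/120
10 + 1/(131/120) = 10 + 120/131 = 1430/131
1 + 1/(1430/131) = 1 + 131/1430 = 1561/1430
5 + 1/(1561/1430) = 5 + 1430/1561 = 9235/1561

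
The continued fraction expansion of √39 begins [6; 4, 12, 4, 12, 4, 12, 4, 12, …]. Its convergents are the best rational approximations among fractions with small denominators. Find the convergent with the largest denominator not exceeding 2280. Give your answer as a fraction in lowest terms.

1249/200

a_0 = 6: 6/1  (≤ bound)
a_1 = 4: 25/4  (≤ bound)
a_2 = 12: 306/49  (≤ bound)
a_3 = 4: 1249/200  (≤ bound)
a_4 = 12: 15294/2449  (> 2280, stop)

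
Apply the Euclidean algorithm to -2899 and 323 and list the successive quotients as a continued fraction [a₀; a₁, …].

[-9; 40, 2, 1, 2]

-2899 = -9·323 + 8, so a_0 = -9
323 = 40·8 + 3, so a_1 = 40
8 = 2·3 + 2, so a_2 = 2
3 = 1·2 + 1, so a_3 = 1
2 = 2·1 + 0, so a_4 = 2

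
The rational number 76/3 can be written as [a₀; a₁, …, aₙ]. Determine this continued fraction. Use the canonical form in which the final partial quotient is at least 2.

[25; 3]

76 = 25·3 + 1, so a_0 = 25
3 = 3·1 + 0, so a_1 = 3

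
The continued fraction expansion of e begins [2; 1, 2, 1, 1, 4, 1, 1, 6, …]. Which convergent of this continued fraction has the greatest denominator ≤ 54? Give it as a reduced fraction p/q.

106/39

List convergents until the denominator exceeds the bound:
a_0 = 2: 2/1  (≤ bound)
a_1 = 1: 3/1  (≤ bound)
a_2 = 2: 8/3  (≤ bound)
a_3 = 1: 11/4  (≤ bound)
a_4 = 1: 19/7  (≤ bound)
a_5 = 4: 87/32  (≤ bound)
a_6 = 1: 106/39  (≤ bound)
a_7 = 1: 193/71  (> 54, stop)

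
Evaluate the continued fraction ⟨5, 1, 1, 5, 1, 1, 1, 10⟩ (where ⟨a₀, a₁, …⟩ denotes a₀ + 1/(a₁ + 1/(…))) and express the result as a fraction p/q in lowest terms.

2183/394

Collapse the nested fraction from the inside out:
Start with 10.
1 + 1/(10/1) = 1 + 1/10 = 11/10
1 + 1/(11/10) = 1 + 10/11 = 21/11
1 + 1/(21/11) = 1 + 11/21 = 32/21
5 + 1/(32/21) = 5 + 21/32 = 181/32
1 + 1/(181/32) = 1 + 32/181 = 213/181
1 + 1/(213/181) = 1 + 181/213 = 394/213
5 + 1/(394/213) = 5 + 213/394 = 2183/394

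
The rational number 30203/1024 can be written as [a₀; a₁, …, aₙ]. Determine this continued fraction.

[29; 2, 50, 1, 2, 3]

Run the Euclidean algorithm, recording each quotient:
30203 = 29·1024 + 507, so a_0 = 29
1024 = 2·507 + 10, so a_1 = 2
507 = 50·10 + 7, so a_2 = 50
10 = 1·7 + 3, so a_3 = 1
7 = 2·3 + 1, so a_4 = 2
3 = 3·1 + 0, so a_5 = 3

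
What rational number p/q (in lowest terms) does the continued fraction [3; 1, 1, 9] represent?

67/19

a_0 = 3: 3/1
a_1 = 1: 4/1
a_2 = 1: 7/2
a_3 = 9: 67/19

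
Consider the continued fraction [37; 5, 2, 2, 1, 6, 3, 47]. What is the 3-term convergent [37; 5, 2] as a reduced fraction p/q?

409/11

a_0 = 37: 37/1
a_1 = 5: 186/5
a_2 = 2: 409/11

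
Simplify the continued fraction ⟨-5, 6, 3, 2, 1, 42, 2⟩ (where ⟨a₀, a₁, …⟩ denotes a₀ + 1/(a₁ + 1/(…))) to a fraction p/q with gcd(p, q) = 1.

-26351/5443

Start with 2.
42 + 1/(2/1) = 42 + 1/2 = 85/2
1 + 1/(85/2) = 1 + 2/85 = 87/85
2 + 1/(87/85) = 2 + 85/87 = 259/87
3 + 1/(259/87) = 3 + 87/259 = 864/259
6 + 1/(864/259) = 6 + 259/864 = 5443/864
-5 + 1/(5443/864) = -5 + 864/5443 = -26351/5443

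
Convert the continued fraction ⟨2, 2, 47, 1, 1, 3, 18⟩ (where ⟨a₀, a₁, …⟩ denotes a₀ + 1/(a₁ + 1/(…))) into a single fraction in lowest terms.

30701/12306

Start with 18.
3 + 1/(18/1) = 3 + 1/18 = 55/18
1 + 1/(55/18) = 1 + 18/55 = 73/55
1 + 1/(73/55) = 1 + 55/73 = 128/73
47 + 1/(128/73) = 47 + 73/128 = 6089/128
2 + 1/(6089/128) = 2 + 128/6089 = 12306/6089
2 + 1/(12306/6089) = 2 + 6089/12306 = 30701/12306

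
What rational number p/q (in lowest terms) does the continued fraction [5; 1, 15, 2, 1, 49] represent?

14455/2434

a_0 = 5: 5/1
a_1 = 1: 6/1
a_2 = 15: 95/16
a_3 = 2: 196/33
a_4 = 1: 291/49
a_5 = 49: 14455/2434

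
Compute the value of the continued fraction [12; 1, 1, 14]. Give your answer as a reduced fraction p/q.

363/29

Start with 14.
1 + 1/(14/1) = 1 + 1/14 = 15/14
1 + 1/(15/14) = 1 + 14/15 = 29/15
12 + 1/(29/15) = 12 + 15/29 = 363/29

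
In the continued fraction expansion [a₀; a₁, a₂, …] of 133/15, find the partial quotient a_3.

133 ÷ 15 → quotient 8, remainder 13
15 ÷ 13 → quotient 1, remainder 2
13 ÷ 2 → quotient 6, remainder 1
2 ÷ 1 → quotient 2, remainder 0

2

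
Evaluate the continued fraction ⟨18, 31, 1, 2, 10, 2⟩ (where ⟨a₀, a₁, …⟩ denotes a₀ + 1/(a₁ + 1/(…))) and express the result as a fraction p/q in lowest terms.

37127/2059

a_0 = 18: 18/1
a_1 = 31: 559/31
a_2 = 1: 577/32
a_3 = 2: 1713/95
a_4 = 10: 17707/982
a_5 = 2: 37127/2059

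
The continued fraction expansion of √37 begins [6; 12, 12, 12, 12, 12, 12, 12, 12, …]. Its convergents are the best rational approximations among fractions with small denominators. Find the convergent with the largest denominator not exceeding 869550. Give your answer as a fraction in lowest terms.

1555849/255780

a_0 = 6: 6/1  (≤ bound)
a_1 = 12: 73/12  (≤ bound)
a_2 = 12: 882/145  (≤ bound)
a_3 = 12: 10657/1752  (≤ bound)
a_4 = 12: 128766/21169  (≤ bound)
a_5 = 12: 1555849/255780  (≤ bound)
a_6 = 12: 18798954/3090529  (> 869550, stop)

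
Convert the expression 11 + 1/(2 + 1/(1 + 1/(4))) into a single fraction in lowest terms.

Start with 4.
1 + 1/(4/1) = 1 + 1/4 = 5/4
2 + 1/(5/4) = 2 + 4/5 = 14/5
11 + 1/(14/5) = 11 + 5/14 = 159/14

159/14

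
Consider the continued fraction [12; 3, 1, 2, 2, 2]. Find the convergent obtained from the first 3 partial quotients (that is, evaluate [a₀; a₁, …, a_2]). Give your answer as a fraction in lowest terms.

49/4

Start with 1.
3 + 1/(1/1) = 3 + 1/1 = 4/1
12 + 1/(4/1) = 12 + 1/4 = 49/4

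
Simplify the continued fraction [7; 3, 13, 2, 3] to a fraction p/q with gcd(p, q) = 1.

Build up convergents one term at a time:
a_0 = 7: 7/1
a_1 = 3: 22/3
a_2 = 13: 293/40
a_3 = 2: 608/83
a_4 = 3: 2117/289

2117/289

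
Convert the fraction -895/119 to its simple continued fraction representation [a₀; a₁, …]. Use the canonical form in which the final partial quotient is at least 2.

-895 = -8·119 + 57, so a_0 = -8
119 = 2·57 + 5, so a_1 = 2
57 = 11·5 + 2, so a_2 = 11
5 = 2·2 + 1, so a_3 = 2
2 = 2·1 + 0, so a_4 = 2

[-8; 2, 11, 2, 2]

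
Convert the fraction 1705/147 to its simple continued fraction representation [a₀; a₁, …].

Run the Euclidean algorithm, recording each quotient:
1705 = 11·147 + 88, so a_0 = 11
147 = 1·88 + 59, so a_1 = 1
88 = 1·59 + 29, so a_2 = 1
59 = 2·29 + 1, so a_3 = 2
29 = 29·1 + 0, so a_4 = 29

[11; 1, 1, 2, 29]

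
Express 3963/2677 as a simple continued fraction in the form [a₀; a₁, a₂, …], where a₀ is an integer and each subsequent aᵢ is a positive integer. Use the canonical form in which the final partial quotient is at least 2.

[1; 2, 12, 4, 26]

3963 ÷ 2677 → quotient 1, remainder 1286
2677 ÷ 1286 → quotient 2, remainder 105
1286 ÷ 105 → quotient 12, remainder 26
105 ÷ 26 → quotient 4, remainder 1
26 ÷ 1 → quotient 26, remainder 0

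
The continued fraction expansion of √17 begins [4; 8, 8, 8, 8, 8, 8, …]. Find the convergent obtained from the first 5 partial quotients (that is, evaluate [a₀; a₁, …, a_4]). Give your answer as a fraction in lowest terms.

a_0 = 4: 4/1
a_1 = 8: 33/8
a_2 = 8: 268/65
a_3 = 8: 2177/528
a_4 = 8: 17684/4289

17684/4289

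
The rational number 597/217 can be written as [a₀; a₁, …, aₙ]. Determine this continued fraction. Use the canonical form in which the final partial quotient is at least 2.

⌊597/217⌋ = 2, remainder 163
⌊217/163⌋ = 1, remainder 54
⌊163/54⌋ = 3, remainder 1
⌊54/1⌋ = 54, remainder 0

[2; 1, 3, 54]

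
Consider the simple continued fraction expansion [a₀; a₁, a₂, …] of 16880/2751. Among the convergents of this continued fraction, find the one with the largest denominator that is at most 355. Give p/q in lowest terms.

2031/331

a_0 = 6: 6/1  (≤ bound)
a_1 = 7: 43/7  (≤ bound)
a_2 = 2: 92/15  (≤ bound)
a_3 = 1: 135/22  (≤ bound)
a_4 = 4: 632/103  (≤ bound)
a_5 = 3: 2031/331  (≤ bound)
a_6 = 8: 16880/2751  (> 355, stop)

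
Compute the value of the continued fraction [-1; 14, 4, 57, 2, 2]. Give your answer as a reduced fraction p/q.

-15276/16429

Collapse the nested fraction from the inside out:
Start with 2.
2 + 1/(2/1) = 2 + 1/2 = 5/2
57 + 1/(5/2) = 57 + 2/5 = 287/5
4 + 1/(287/5) = 4 + 5/287 = 1153/287
14 + 1/(1153/287) = 14 + 287/1153 = 16429/1153
-1 + 1/(16429/1153) = -1 + 1153/16429 = -15276/16429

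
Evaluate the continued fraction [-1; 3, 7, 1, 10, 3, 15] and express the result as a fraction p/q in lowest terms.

a_0 = -1: -1/1
a_1 = 3: -2/3
a_2 = 7: -15/22
a_3 = 1: -17/25
a_4 = 10: -185/272
a_5 = 3: -572/841
a_6 = 15: -8765/12887

-8765/12887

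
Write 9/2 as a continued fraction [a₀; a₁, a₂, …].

[4; 2]

Repeatedly divide and take the remainder:
⌊9/2⌋ = 4, remainder 1
⌊2/1⌋ = 2, remainder 0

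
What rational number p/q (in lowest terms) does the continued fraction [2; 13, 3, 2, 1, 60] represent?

16753/8073

Collapse the nested fraction from the inside out:
Start with 60.
1 + 1/(60/1) = 1 + 1/60 = 61/60
2 + 1/(61/60) = 2 + 60/61 = 182/61
3 + 1/(182/61) = 3 + 61/182 = 607/182
13 + 1/(607/182) = 13 + 182/607 = 8073/607
2 + 1/(8073/607) = 2 + 607/8073 = 16753/8073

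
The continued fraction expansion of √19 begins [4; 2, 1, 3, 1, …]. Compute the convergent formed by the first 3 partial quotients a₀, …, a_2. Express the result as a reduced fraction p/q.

13/3

Start with 1.
2 + 1/(1/1) = 2 + 1/1 = 3/1
4 + 1/(3/1) = 4 + 1/3 = 13/3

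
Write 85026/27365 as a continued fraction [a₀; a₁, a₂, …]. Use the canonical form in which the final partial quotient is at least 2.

[3; 9, 2, 1, 35, 1, 1, 13]

85026 ÷ 27365 → quotient 3, remainder 2931
27365 ÷ 2931 → quotient 9, remainder 986
2931 ÷ 986 → quotient 2, remainder 959
986 ÷ 959 → quotient 1, remainder 27
959 ÷ 27 → quotient 35, remainder 14
27 ÷ 14 → quotient 1, remainder 13
14 ÷ 13 → quotient 1, remainder 1
13 ÷ 1 → quotient 13, remainder 0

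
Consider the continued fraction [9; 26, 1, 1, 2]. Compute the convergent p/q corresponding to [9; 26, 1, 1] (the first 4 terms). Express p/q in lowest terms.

479/53

Build up convergents one term at a time:
a_0 = 9: 9/1
a_1 = 26: 235/26
a_2 = 1: 244/27
a_3 = 1: 479/53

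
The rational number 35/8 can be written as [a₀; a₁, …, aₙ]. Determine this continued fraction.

[4; 2, 1, 2]

Repeatedly divide and take the remainder:
35 = 4·8 + 3, so a_0 = 4
8 = 2·3 + 2, so a_1 = 2
3 = 1·2 + 1, so a_2 = 1
2 = 2·1 + 0, so a_3 = 2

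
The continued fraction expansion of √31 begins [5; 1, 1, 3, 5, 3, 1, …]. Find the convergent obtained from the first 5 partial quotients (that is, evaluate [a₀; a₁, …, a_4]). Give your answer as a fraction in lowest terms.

206/37

Collapse the nested fraction from the inside out:
Start with 5.
3 + 1/(5/1) = 3 + 1/5 = 16/5
1 + 1/(16/5) = 1 + 5/16 = 21/16
1 + 1/(21/16) = 1 + 16/21 = 37/21
5 + 1/(37/21) = 5 + 21/37 = 206/37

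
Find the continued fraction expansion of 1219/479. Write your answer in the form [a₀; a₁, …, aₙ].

[2; 1, 1, 5, 14, 3]

⌊1219/479⌋ = 2, remainder 261
⌊479/261⌋ = 1, remainder 218
⌊261/218⌋ = 1, remainder 43
⌊218/43⌋ = 5, remainder 3
⌊43/3⌋ = 14, remainder 1
⌊3/1⌋ = 3, remainder 0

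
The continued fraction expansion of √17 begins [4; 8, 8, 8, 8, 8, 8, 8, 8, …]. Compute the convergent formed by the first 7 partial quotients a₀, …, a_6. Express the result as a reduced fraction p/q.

Build up convergents one term at a time:
a_0 = 4: 4/1
a_1 = 8: 33/8
a_2 = 8: 268/65
a_3 = 8: 2177/528
a_4 = 8: 17684/4289
a_5 = 8: 143649/34840
a_6 = 8: 1166876/283009

1166876/283009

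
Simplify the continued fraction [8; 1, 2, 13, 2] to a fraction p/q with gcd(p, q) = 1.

a_0 = 8: 8/1
a_1 = 1: 9/1
a_2 = 2: 26/3
a_3 = 13: 347/40
a_4 = 2: 720/83

720/83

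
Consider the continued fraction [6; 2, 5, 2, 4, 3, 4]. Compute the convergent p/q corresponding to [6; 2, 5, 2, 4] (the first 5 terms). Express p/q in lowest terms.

Start with 4.
2 + 1/(4/1) = 2 + 1/4 = 9/4
5 + 1/(9/4) = 5 + 4/9 = 49/9
2 + 1/(49/9) = 2 + 9/49 = 107/49
6 + 1/(107/49) = 6 + 49/107 = 691/107

691/107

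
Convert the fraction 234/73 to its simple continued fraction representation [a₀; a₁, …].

234 ÷ 73 → quotient 3, remainder 15
73 ÷ 15 → quotient 4, remainder 13
15 ÷ 13 → quotient 1, remainder 2
13 ÷ 2 → quotient 6, remainder 1
2 ÷ 1 → quotient 2, remainder 0

[3; 4, 1, 6, 2]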